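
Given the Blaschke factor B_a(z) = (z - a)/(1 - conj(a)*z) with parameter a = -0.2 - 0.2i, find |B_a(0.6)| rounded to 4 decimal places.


Step 1: Numerator z0 - a = 0.6 - (-0.2 - 0.2i) = 0.8 + 0.2i
Step 2: Denominator 1 - conj(a)*z0 = 1 - (-0.2 + 0.2i)*0.6 = 1.12 - 0.12i
Step 3: |z0 - a|^2 = 0.8^2 + 0.2^2 = 0.68; |1 - conj(a)*z0|^2 = 1.12^2 + (-0.12)^2 = 1.2688
Step 4: |B_a(0.6)| = sqrt(0.68 / 1.2688) = sqrt(0.535939)
Step 5: = 0.7321

0.7321


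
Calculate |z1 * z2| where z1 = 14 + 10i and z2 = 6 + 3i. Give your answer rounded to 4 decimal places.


Step 1: |z1| = sqrt(14^2 + 10^2) = sqrt(296)
Step 2: |z2| = sqrt(6^2 + 3^2) = sqrt(45)
Step 3: |z1*z2| = |z1|*|z2| = sqrt(296) * sqrt(45) = sqrt(296 * 45) = sqrt(13320)
Step 4: = 115.4123

115.4123


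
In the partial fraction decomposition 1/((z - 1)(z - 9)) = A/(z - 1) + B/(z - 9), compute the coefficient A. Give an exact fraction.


Step 1: Multiply both sides by (z - 1) and set z = 1
Step 2: A = 1 / (1 - 9)
Step 3: A = 1 / (-8)
Step 4: A = -1/8

-1/8


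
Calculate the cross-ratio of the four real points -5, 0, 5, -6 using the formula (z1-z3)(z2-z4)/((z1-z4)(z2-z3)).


Step 1: (z1-z3)(z2-z4) = (-10) * 6 = -60
Step 2: (z1-z4)(z2-z3) = 1 * (-5) = -5
Step 3: Cross-ratio = 60/5 = 12

12


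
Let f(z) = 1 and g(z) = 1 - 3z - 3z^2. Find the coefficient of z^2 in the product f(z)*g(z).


Step 1: z^2 term in f*g comes from: (1)*(-3z^2) + (0)*(-3z) + (0)*(1)
Step 2: = -3 + 0 + 0
Step 3: = -3

-3


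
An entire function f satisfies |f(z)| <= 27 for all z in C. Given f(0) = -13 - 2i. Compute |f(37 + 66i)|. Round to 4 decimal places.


Step 1: By Liouville's theorem, a bounded entire function is constant.
Step 2: f(z) = f(0) = -13 - 2i for all z.
Step 3: |f(w)| = |-13 - 2i| = sqrt(169 + 4)
Step 4: = 13.1529

13.1529


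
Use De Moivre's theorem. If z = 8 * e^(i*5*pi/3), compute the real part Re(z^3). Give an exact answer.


Step 1: By De Moivre's theorem, z^3 = 8^3 * e^(i*3*5*pi/3) = 512 * (cos(5*pi) + i*sin(5*pi))
Step 2: |z|^3 = 8^3 = 512
Step 3: Reduce the angle mod 2*pi: 5*pi - 4*pi = pi
Step 4: cos(pi) = -1
Step 5: Re(z^3) = 512 * (-1) = -512

-512


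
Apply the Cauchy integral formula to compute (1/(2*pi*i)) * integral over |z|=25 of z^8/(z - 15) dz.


Step 1: f(z) = z^8, a = 15 is inside |z| = 25
Step 2: By Cauchy integral formula: (1/(2pi*i)) * integral = f(a)
Step 3: f(15) = 15^8 = 2562890625

2562890625


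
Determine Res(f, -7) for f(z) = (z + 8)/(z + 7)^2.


Step 1: Pole of order 2 at z = -7
Step 2: Res = lim d/dz [(z + 7)^2 * f(z)] as z -> -7
Step 3: (z + 7)^2 * f(z) = z + 8
Step 4: d/dz[z + 8] = 1

1


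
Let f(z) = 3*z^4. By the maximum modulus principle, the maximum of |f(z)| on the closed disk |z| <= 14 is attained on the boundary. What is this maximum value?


Step 1: On |z| = 14, |f(z)| = 3 * |z|^4 = 3 * 14^4
Step 2: By maximum modulus principle, maximum is on boundary.
Step 3: Maximum = 3 * 38416 = 115248

115248


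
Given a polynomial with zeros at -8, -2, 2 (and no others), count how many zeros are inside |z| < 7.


Step 1: Check each root:
  z = -8: |-8| = 8 >= 7
  z = -2: |-2| = 2 < 7
  z = 2: |2| = 2 < 7
Step 2: Count = 2

2


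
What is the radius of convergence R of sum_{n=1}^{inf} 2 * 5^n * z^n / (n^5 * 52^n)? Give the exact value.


Step 1: General term a_n = 2 * 5^n / (n^5 * 52^n)
Step 2: By the root test, |a_n|^(1/n) = 2^(1/n) * 5 / (n^(5/n) * 52) -> 5/52 as n -> infinity (since 2^(1/n) -> 1 and n^(5/n) -> 1)
Step 3: R = 1/lim|a_n|^(1/n) = 52/5

52/5


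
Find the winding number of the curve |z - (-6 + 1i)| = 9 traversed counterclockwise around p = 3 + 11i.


Step 1: Center c = (-6, 1), radius = 9
Step 2: |p - c|^2 = 9^2 + 10^2 = 181
Step 3: r^2 = 81
Step 4: |p-c| > r so winding number = 0

0


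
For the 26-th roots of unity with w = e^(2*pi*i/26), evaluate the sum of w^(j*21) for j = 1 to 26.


Step 1: The sum sum_{j=1}^{n} w^(k*j) equals n if n | k, else 0.
Step 2: Here n = 26, k = 21
Step 3: Does n divide k? 26 | 21 -> False
Step 4: Sum = 0

0


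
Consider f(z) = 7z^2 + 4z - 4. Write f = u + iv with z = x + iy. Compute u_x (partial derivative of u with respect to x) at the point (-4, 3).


Step 1: f(z) = 7(x+iy)^2 + 4(x+iy) - 4
Step 2: u = 7(x^2 - y^2) + 4x - 4
Step 3: u_x = 14x + 4
Step 4: At (-4, 3): u_x = -56 + 4 = -52

-52


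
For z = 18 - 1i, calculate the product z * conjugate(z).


Step 1: conj(z) = 18 + 1i
Step 2: z * conj(z) = 18^2 + (-1)^2
Step 3: = 324 + 1 = 325

325


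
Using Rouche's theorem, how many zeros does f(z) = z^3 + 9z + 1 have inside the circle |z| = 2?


Step 1: On |z| = 2 the three terms have sizes |z^3| = 2^3 = 8, |9z| = 9*2 = 18, |1| = 1
Step 2: The dominant term is g(z) = 9z; let h(z) = z^3 + 1 so f = g + h
Step 3: On |z| = 2: |g| = 18 and |h| <= 8 + 1 = 9
Step 4: Since 18 > 9, |h| < |g| on |z| = 2, so by Rouche f has the same number of zeros as g inside |z| < 2
Step 5: g(z) = 9z has 1 zero (at the origin, multiplicity 1) inside |z| < 2. Answer = 1

1


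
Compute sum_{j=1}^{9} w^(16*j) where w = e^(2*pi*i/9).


Step 1: The sum sum_{j=1}^{n} w^(k*j) equals n if n | k, else 0.
Step 2: Here n = 9, k = 16
Step 3: Does n divide k? 9 | 16 -> False
Step 4: Sum = 0

0


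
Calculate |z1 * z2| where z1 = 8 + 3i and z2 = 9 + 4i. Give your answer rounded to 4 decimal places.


Step 1: |z1| = sqrt(8^2 + 3^2) = sqrt(73)
Step 2: |z2| = sqrt(9^2 + 4^2) = sqrt(97)
Step 3: |z1*z2| = |z1|*|z2| = sqrt(73) * sqrt(97) = sqrt(73 * 97) = sqrt(7081)
Step 4: = 84.1487

84.1487


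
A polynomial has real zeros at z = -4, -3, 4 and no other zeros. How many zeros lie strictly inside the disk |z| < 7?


Step 1: Check each root:
  z = -4: |-4| = 4 < 7
  z = -3: |-3| = 3 < 7
  z = 4: |4| = 4 < 7
Step 2: Count = 3

3


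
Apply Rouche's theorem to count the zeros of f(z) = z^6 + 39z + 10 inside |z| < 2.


Step 1: On |z| = 2 the three terms have sizes |z^6| = 2^6 = 64, |39z| = 39*2 = 78, |10| = 10
Step 2: The dominant term is g(z) = 39z; let h(z) = z^6 + 10 so f = g + h
Step 3: On |z| = 2: |g| = 78 and |h| <= 64 + 10 = 74
Step 4: Since 78 > 74, |h| < |g| on |z| = 2, so by Rouche f has the same number of zeros as g inside |z| < 2
Step 5: g(z) = 39z has 1 zero (at the origin, multiplicity 1) inside |z| < 2. Answer = 1

1


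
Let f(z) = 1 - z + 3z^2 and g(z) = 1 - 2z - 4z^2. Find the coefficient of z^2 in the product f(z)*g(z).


Step 1: z^2 term in f*g comes from: (1)*(-4z^2) + (-z)*(-2z) + (3z^2)*(1)
Step 2: = -4 + 2 + 3
Step 3: = 1

1


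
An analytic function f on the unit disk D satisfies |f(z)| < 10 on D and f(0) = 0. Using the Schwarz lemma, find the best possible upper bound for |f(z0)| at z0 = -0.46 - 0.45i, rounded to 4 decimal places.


Step 1: g = f/10 maps D -> D with g(0) = 0, so by the Schwarz lemma |g(z)| <= |z|, i.e. |f(z)| <= 10|z|; this is sharp (f(z) = 10z).
Step 2: |z0|^2 = (-0.46)^2 + (-0.45)^2 = 0.4141
Step 3: |z0| = sqrt(0.4141) = 0.643506
Step 4: Best bound = 10 * |z0| = 10 * 0.643506 = 6.4351

6.4351


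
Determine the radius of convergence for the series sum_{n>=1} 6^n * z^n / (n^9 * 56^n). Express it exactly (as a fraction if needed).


Step 1: General term a_n = 6^n / (n^9 * 56^n)
Step 2: By the root test, |a_n|^(1/n) = 6 / (n^(9/n) * 56) -> 6/56 as n -> infinity (since n^(9/n) -> 1)
Step 3: R = 1/lim|a_n|^(1/n) = 56/6 = 28/3

28/3


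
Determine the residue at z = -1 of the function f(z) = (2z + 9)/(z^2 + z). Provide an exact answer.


Step 1: Q(z) = z^2 + z = (z + 1)(z)
Step 2: Q'(z) = 2z + 1
Step 3: Q'(-1) = -1, P(-1) = 7
Step 4: Res = P(-1)/Q'(-1) = 7/(-1) = -7

-7


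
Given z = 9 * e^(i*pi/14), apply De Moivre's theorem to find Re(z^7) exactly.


Step 1: By De Moivre's theorem, z^7 = 9^7 * e^(i*7*pi/14) = 4782969 * (cos(pi/2) + i*sin(pi/2))
Step 2: |z|^7 = 9^7 = 4782969
Step 3: The angle pi/2 already lies in [0, 2*pi)
Step 4: cos(pi/2) = 0
Step 5: Re(z^7) = 4782969 * 0 = 0

0


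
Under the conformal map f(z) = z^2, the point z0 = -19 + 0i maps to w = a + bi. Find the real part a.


Step 1: z0 = -19 + 0i
Step 2: z0^2 = (-19)^2 - 0^2 + 0i
Step 3: real part = 361 - 0 = 361

361


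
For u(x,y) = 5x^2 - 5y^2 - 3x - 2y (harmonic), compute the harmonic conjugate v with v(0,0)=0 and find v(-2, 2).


Step 1: v_x = -u_y = 10y + 2
Step 2: v_y = u_x = 10x - 3
Step 3: v = 10xy + 2x - 3y + C
Step 4: v(0,0) = 0 => C = 0
Step 5: v(-2, 2) = -50

-50


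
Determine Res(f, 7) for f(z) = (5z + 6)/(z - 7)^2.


Step 1: Pole of order 2 at z = 7
Step 2: Res = lim d/dz [(z - 7)^2 * f(z)] as z -> 7
Step 3: (z - 7)^2 * f(z) = 5z + 6
Step 4: d/dz[5z + 6] = 5

5


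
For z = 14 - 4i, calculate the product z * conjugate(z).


Step 1: conj(z) = 14 + 4i
Step 2: z * conj(z) = 14^2 + (-4)^2
Step 3: = 196 + 16 = 212

212


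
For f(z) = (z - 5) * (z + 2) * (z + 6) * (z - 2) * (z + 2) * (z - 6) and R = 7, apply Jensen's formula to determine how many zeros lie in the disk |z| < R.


Jensen's formula: (1/2pi)*integral log|f(Re^it)|dt = log|f(0)| + sum_{|a_k|<R} log(R/|a_k|)
Step 1: f(0) = (-5) * 2 * 6 * (-2) * 2 * (-6) = -1440
Step 2: log|f(0)| = log|5| + log|-2| + log|-6| + log|2| + log|-2| + log|6| = 7.2724
Step 3: Zeros inside |z| < 7: 5, -2, -6, 2, -2, 6
Step 4: Jensen sum = log(7/5) + log(7/2) + log(7/6) + log(7/2) + log(7/2) + log(7/6) = 4.4031
Step 5: n(R) = number of terms in the Jensen sum = count of zeros inside |z| < 7 = 6

6


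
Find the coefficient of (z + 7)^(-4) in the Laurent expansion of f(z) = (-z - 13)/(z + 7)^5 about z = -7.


Step 1: Write the numerator in powers of (z + 7): -z - 13 = -(z + 7) + (-1*(-7) - 13) = -(z + 7) - 6
Step 2: Divide by (z + 7)^5: f(z) = -6(z + 7)^(-5) - (z + 7)^(-4)
Step 3: This finite sum is the Laurent series of f about z = -7.
Step 4: Coefficient of (z + 7)^(-4) = coefficient of (z + 7) in the re-centred numerator = -1

-1


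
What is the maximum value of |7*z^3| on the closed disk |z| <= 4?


Step 1: On |z| = 4, |f(z)| = 7 * |z|^3 = 7 * 4^3
Step 2: By maximum modulus principle, maximum is on boundary.
Step 3: Maximum = 7 * 64 = 448

448


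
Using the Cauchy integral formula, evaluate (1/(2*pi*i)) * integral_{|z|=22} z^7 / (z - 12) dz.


Step 1: f(z) = z^7, a = 12 is inside |z| = 22
Step 2: By Cauchy integral formula: (1/(2pi*i)) * integral = f(a)
Step 3: f(12) = 12^7 = 35831808

35831808


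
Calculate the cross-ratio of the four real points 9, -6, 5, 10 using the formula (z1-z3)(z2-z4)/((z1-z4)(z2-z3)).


Step 1: (z1-z3)(z2-z4) = 4 * (-16) = -64
Step 2: (z1-z4)(z2-z3) = (-1) * (-11) = 11
Step 3: Cross-ratio = -64/11 = -64/11

-64/11


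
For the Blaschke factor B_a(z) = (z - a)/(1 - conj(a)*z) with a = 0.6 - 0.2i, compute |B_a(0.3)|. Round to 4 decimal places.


Step 1: Numerator z0 - a = 0.3 - (0.6 - 0.2i) = -0.3 + 0.2i
Step 2: Denominator 1 - conj(a)*z0 = 1 - (0.6 + 0.2i)*0.3 = 0.82 - 0.06i
Step 3: |z0 - a|^2 = (-0.3)^2 + 0.2^2 = 0.13; |1 - conj(a)*z0|^2 = 0.82^2 + (-0.06)^2 = 0.676
Step 4: |B_a(0.3)| = sqrt(0.13 / 0.676) = sqrt(0.192308)
Step 5: = 0.4385

0.4385


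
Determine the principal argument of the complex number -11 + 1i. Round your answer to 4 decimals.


Step 1: z = -11 + 1i
Step 2: arg(z) = atan2(1, -11)
Step 3: arg(z) = 3.0509

3.0509


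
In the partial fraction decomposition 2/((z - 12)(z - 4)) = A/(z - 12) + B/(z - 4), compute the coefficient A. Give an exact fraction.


Step 1: Multiply both sides by (z - 12) and set z = 12
Step 2: A = 2 / (12 - 4)
Step 3: A = 2 / 8
Step 4: A = 1/4

1/4


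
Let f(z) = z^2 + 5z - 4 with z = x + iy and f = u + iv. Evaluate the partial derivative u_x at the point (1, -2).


Step 1: f(z) = (x+iy)^2 + 5(x+iy) - 4
Step 2: u = (x^2 - y^2) + 5x - 4
Step 3: u_x = 2x + 5
Step 4: At (1, -2): u_x = 2 + 5 = 7

7


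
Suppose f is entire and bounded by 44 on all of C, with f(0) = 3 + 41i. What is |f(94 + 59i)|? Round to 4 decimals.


Step 1: By Liouville's theorem, a bounded entire function is constant.
Step 2: f(z) = f(0) = 3 + 41i for all z.
Step 3: |f(w)| = |3 + 41i| = sqrt(9 + 1681)
Step 4: = 41.1096

41.1096


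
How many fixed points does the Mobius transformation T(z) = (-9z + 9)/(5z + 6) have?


Step 1: Fixed points satisfy T(z) = z
Step 2: 5z^2 + 15z - 9 = 0
Step 3: Discriminant = 15^2 - 4*5*(-9) = 405
Step 4: Number of fixed points = 2

2


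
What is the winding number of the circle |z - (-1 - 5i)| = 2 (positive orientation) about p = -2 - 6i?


Step 1: Center c = (-1, -5), radius = 2
Step 2: |p - c|^2 = (-1)^2 + (-1)^2 = 2
Step 3: r^2 = 4
Step 4: |p-c| < r so winding number = 1

1


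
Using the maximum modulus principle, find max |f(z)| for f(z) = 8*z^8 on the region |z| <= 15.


Step 1: On |z| = 15, |f(z)| = 8 * |z|^8 = 8 * 15^8
Step 2: By maximum modulus principle, maximum is on boundary.
Step 3: Maximum = 8 * 2562890625 = 20503125000

20503125000


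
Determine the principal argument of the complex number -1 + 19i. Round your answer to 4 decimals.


Step 1: z = -1 + 19i
Step 2: arg(z) = atan2(19, -1)
Step 3: arg(z) = 1.6234

1.6234


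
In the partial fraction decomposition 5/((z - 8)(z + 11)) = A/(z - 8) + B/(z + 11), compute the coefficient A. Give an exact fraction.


Step 1: Multiply both sides by (z - 8) and set z = 8
Step 2: A = 5 / (8 + 11)
Step 3: A = 5 / 19
Step 4: A = 5/19

5/19


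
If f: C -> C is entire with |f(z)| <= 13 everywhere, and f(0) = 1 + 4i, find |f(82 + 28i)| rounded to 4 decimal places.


Step 1: By Liouville's theorem, a bounded entire function is constant.
Step 2: f(z) = f(0) = 1 + 4i for all z.
Step 3: |f(w)| = |1 + 4i| = sqrt(1 + 16)
Step 4: = 4.1231

4.1231


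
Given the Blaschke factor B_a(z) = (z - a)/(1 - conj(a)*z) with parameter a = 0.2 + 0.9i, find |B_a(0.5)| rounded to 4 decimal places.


Step 1: Numerator z0 - a = 0.5 - (0.2 + 0.9i) = 0.3 - 0.9i
Step 2: Denominator 1 - conj(a)*z0 = 1 - (0.2 - 0.9i)*0.5 = 0.9 + 0.45i
Step 3: |z0 - a|^2 = 0.3^2 + (-0.9)^2 = 0.9; |1 - conj(a)*z0|^2 = 0.9^2 + 0.45^2 = 1.0125
Step 4: |B_a(0.5)| = sqrt(0.9 / 1.0125) = sqrt(0.888889)
Step 5: = 0.9428

0.9428


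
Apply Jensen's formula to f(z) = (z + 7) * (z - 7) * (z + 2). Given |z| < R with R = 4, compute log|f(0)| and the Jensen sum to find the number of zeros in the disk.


Jensen's formula: (1/2pi)*integral log|f(Re^it)|dt = log|f(0)| + sum_{|a_k|<R} log(R/|a_k|)
Step 1: f(0) = 7 * (-7) * 2 = -98
Step 2: log|f(0)| = log|-7| + log|7| + log|-2| = 4.585
Step 3: Zeros inside |z| < 4: -2
Step 4: Jensen sum = log(4/2) = 0.6931
Step 5: n(R) = number of terms in the Jensen sum = count of zeros inside |z| < 4 = 1

1


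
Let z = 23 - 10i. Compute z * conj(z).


Step 1: conj(z) = 23 + 10i
Step 2: z * conj(z) = 23^2 + (-10)^2
Step 3: = 529 + 100 = 629

629


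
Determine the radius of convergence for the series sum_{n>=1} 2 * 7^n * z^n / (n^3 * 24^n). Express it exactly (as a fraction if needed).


Step 1: General term a_n = 2 * 7^n / (n^3 * 24^n)
Step 2: By the root test, |a_n|^(1/n) = 2^(1/n) * 7 / (n^(3/n) * 24) -> 7/24 as n -> infinity (since 2^(1/n) -> 1 and n^(3/n) -> 1)
Step 3: R = 1/lim|a_n|^(1/n) = 24/7

24/7


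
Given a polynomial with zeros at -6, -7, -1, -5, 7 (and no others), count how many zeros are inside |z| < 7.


Step 1: Check each root:
  z = -6: |-6| = 6 < 7
  z = -7: |-7| = 7 >= 7
  z = -1: |-1| = 1 < 7
  z = -5: |-5| = 5 < 7
  z = 7: |7| = 7 >= 7
Step 2: Count = 3

3


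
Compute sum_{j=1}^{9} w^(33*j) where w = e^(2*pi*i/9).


Step 1: The sum sum_{j=1}^{n} w^(k*j) equals n if n | k, else 0.
Step 2: Here n = 9, k = 33
Step 3: Does n divide k? 9 | 33 -> False
Step 4: Sum = 0

0


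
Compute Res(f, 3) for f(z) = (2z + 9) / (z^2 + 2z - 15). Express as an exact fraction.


Step 1: Q(z) = z^2 + 2z - 15 = (z - 3)(z + 5)
Step 2: Q'(z) = 2z + 2
Step 3: Q'(3) = 8, P(3) = 15
Step 4: Res = P(3)/Q'(3) = 15/8 = 15/8

15/8


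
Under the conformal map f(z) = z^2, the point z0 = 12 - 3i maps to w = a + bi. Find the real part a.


Step 1: z0 = 12 - 3i
Step 2: z0^2 = 12^2 - (-3)^2 - 72i
Step 3: real part = 144 - 9 = 135

135


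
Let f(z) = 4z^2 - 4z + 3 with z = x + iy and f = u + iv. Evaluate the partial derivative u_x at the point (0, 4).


Step 1: f(z) = 4(x+iy)^2 - 4(x+iy) + 3
Step 2: u = 4(x^2 - y^2) - 4x + 3
Step 3: u_x = 8x - 4
Step 4: At (0, 4): u_x = 0 - 4 = -4

-4


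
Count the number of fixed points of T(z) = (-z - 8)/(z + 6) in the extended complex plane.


Step 1: Fixed points satisfy T(z) = z
Step 2: z^2 + 7z + 8 = 0
Step 3: Discriminant = 7^2 - 4*1*8 = 17
Step 4: Number of fixed points = 2

2


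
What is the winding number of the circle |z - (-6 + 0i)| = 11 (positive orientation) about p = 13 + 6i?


Step 1: Center c = (-6, 0), radius = 11
Step 2: |p - c|^2 = 19^2 + 6^2 = 397
Step 3: r^2 = 121
Step 4: |p-c| > r so winding number = 0

0


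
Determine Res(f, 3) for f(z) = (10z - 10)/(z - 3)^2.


Step 1: Pole of order 2 at z = 3
Step 2: Res = lim d/dz [(z - 3)^2 * f(z)] as z -> 3
Step 3: (z - 3)^2 * f(z) = 10z - 10
Step 4: d/dz[10z - 10] = 10

10


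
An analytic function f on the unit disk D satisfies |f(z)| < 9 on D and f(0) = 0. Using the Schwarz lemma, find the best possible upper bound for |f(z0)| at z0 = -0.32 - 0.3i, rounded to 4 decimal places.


Step 1: g = f/9 maps D -> D with g(0) = 0, so by the Schwarz lemma |g(z)| <= |z|, i.e. |f(z)| <= 9|z|; this is sharp (f(z) = 9z).
Step 2: |z0|^2 = (-0.32)^2 + (-0.3)^2 = 0.1924
Step 3: |z0| = sqrt(0.1924) = 0.438634
Step 4: Best bound = 9 * |z0| = 9 * 0.438634 = 3.9477

3.9477


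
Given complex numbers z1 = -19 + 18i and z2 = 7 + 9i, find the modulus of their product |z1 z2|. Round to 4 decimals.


Step 1: |z1| = sqrt((-19)^2 + 18^2) = sqrt(685)
Step 2: |z2| = sqrt(7^2 + 9^2) = sqrt(130)
Step 3: |z1*z2| = |z1|*|z2| = sqrt(685) * sqrt(130) = sqrt(685 * 130) = sqrt(89050)
Step 4: = 298.4125

298.4125


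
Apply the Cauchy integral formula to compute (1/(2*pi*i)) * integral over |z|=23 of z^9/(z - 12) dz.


Step 1: f(z) = z^9, a = 12 is inside |z| = 23
Step 2: By Cauchy integral formula: (1/(2pi*i)) * integral = f(a)
Step 3: f(12) = 12^9 = 5159780352

5159780352


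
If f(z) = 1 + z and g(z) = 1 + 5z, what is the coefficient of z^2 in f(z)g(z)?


Step 1: z^2 term in f*g comes from: (1)*(0) + (z)*(5z) + (0)*(1)
Step 2: = 0 + 5 + 0
Step 3: = 5

5


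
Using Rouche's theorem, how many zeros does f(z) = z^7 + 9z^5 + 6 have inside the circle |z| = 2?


Step 1: On |z| = 2 the three terms have sizes |z^7| = 2^7 = 128, |9z^5| = 9*2^5 = 288, |6| = 6
Step 2: The dominant term is g(z) = 9z^5; let h(z) = z^7 + 6 so f = g + h
Step 3: On |z| = 2: |g| = 288 and |h| <= 128 + 6 = 134
Step 4: Since 288 > 134, |h| < |g| on |z| = 2, so by Rouche f has the same number of zeros as g inside |z| < 2
Step 5: g(z) = 9z^5 has 5 zeros (at the origin, multiplicity 5) inside |z| < 2. Answer = 5

5


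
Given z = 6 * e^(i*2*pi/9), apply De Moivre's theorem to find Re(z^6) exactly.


Step 1: By De Moivre's theorem, z^6 = 6^6 * e^(i*6*2*pi/9) = 46656 * (cos(4*pi/3) + i*sin(4*pi/3))
Step 2: |z|^6 = 6^6 = 46656
Step 3: The angle 4*pi/3 already lies in [0, 2*pi)
Step 4: cos(4*pi/3) = -1/2
Step 5: Re(z^6) = 46656 * (-1/2) = -23328

-23328


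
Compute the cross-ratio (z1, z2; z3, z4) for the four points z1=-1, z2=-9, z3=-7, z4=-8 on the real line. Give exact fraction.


Step 1: (z1-z3)(z2-z4) = 6 * (-1) = -6
Step 2: (z1-z4)(z2-z3) = 7 * (-2) = -14
Step 3: Cross-ratio = 6/14 = 3/7

3/7


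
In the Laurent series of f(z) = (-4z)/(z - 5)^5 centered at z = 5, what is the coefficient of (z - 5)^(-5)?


Step 1: Write the numerator in powers of (z - 5): -4z = -4(z - 5) + (-4*5 + 0) = -4(z - 5) - 20
Step 2: Divide by (z - 5)^5: f(z) = -20(z - 5)^(-5) - 4(z - 5)^(-4)
Step 3: This finite sum is the Laurent series of f about z = 5.
Step 4: Coefficient of (z - 5)^(-5) = -4*5 + 0 = -20

-20


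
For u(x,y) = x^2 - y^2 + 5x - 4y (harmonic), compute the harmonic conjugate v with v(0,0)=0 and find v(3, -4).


Step 1: v_x = -u_y = 2y + 4
Step 2: v_y = u_x = 2x + 5
Step 3: v = 2xy + 4x + 5y + C
Step 4: v(0,0) = 0 => C = 0
Step 5: v(3, -4) = -32

-32


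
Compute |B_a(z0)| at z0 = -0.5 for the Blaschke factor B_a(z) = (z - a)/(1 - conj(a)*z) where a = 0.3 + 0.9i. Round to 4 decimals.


Step 1: Numerator z0 - a = -0.5 - (0.3 + 0.9i) = -0.8 - 0.9i
Step 2: Denominator 1 - conj(a)*z0 = 1 - (0.3 - 0.9i)*(-0.5) = 1.15 - 0.45i
Step 3: |z0 - a|^2 = (-0.8)^2 + (-0.9)^2 = 1.45; |1 - conj(a)*z0|^2 = 1.15^2 + (-0.45)^2 = 1.525
Step 4: |B_a(-0.5)| = sqrt(1.45 / 1.525) = sqrt(0.95082)
Step 5: = 0.9751

0.9751


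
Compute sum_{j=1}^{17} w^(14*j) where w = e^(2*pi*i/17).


Step 1: The sum sum_{j=1}^{n} w^(k*j) equals n if n | k, else 0.
Step 2: Here n = 17, k = 14
Step 3: Does n divide k? 17 | 14 -> False
Step 4: Sum = 0

0


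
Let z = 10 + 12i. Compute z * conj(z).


Step 1: conj(z) = 10 - 12i
Step 2: z * conj(z) = 10^2 + 12^2
Step 3: = 100 + 144 = 244

244


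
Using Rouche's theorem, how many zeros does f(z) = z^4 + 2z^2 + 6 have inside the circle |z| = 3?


Step 1: On |z| = 3 the three terms have sizes |z^4| = 3^4 = 81, |2z^2| = 2*3^2 = 18, |6| = 6
Step 2: The dominant term is g(z) = z^4; let h(z) = 2z^2 + 6 so f = g + h
Step 3: On |z| = 3: |g| = 81 and |h| <= 18 + 6 = 24
Step 4: Since 81 > 24, |h| < |g| on |z| = 3, so by Rouche f has the same number of zeros as g inside |z| < 3
Step 5: g(z) = z^4 has 4 zeros (all at the origin) inside |z| < 3. Answer = 4

4


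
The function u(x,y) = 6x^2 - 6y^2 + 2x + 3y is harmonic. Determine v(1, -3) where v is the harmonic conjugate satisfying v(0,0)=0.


Step 1: v_x = -u_y = 12y - 3
Step 2: v_y = u_x = 12x + 2
Step 3: v = 12xy - 3x + 2y + C
Step 4: v(0,0) = 0 => C = 0
Step 5: v(1, -3) = -45

-45


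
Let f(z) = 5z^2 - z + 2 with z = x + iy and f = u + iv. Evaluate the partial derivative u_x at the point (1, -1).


Step 1: f(z) = 5(x+iy)^2 - (x+iy) + 2
Step 2: u = 5(x^2 - y^2) - x + 2
Step 3: u_x = 10x - 1
Step 4: At (1, -1): u_x = 10 - 1 = 9

9


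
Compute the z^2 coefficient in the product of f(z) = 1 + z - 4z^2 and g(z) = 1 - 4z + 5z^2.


Step 1: z^2 term in f*g comes from: (1)*(5z^2) + (z)*(-4z) + (-4z^2)*(1)
Step 2: = 5 - 4 - 4
Step 3: = -3

-3


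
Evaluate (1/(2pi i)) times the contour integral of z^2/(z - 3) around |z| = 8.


Step 1: f(z) = z^2, a = 3 is inside |z| = 8
Step 2: By Cauchy integral formula: (1/(2pi*i)) * integral = f(a)
Step 3: f(3) = 3^2 = 9

9


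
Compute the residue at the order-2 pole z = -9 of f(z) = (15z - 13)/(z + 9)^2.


Step 1: Pole of order 2 at z = -9
Step 2: Res = lim d/dz [(z + 9)^2 * f(z)] as z -> -9
Step 3: (z + 9)^2 * f(z) = 15z - 13
Step 4: d/dz[15z - 13] = 15

15


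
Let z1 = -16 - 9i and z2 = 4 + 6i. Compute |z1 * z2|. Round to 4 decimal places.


Step 1: |z1| = sqrt((-16)^2 + (-9)^2) = sqrt(337)
Step 2: |z2| = sqrt(4^2 + 6^2) = sqrt(52)
Step 3: |z1*z2| = |z1|*|z2| = sqrt(337) * sqrt(52) = sqrt(337 * 52) = sqrt(17524)
Step 4: = 132.3782

132.3782


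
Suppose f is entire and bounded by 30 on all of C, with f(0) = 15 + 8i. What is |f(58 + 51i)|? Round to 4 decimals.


Step 1: By Liouville's theorem, a bounded entire function is constant.
Step 2: f(z) = f(0) = 15 + 8i for all z.
Step 3: |f(w)| = |15 + 8i| = sqrt(225 + 64)
Step 4: = 17.0

17.0


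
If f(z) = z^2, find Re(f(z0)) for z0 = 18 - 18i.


Step 1: z0 = 18 - 18i
Step 2: z0^2 = 18^2 - (-18)^2 - 648i
Step 3: real part = 324 - 324 = 0

0


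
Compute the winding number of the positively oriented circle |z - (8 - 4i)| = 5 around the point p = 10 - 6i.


Step 1: Center c = (8, -4), radius = 5
Step 2: |p - c|^2 = 2^2 + (-2)^2 = 8
Step 3: r^2 = 25
Step 4: |p-c| < r so winding number = 1

1


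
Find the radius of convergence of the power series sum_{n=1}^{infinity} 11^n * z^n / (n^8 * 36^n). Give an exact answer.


Step 1: General term a_n = 11^n / (n^8 * 36^n)
Step 2: By the root test, |a_n|^(1/n) = 11 / (n^(8/n) * 36) -> 11/36 as n -> infinity (since n^(8/n) -> 1)
Step 3: R = 1/lim|a_n|^(1/n) = 36/11

36/11


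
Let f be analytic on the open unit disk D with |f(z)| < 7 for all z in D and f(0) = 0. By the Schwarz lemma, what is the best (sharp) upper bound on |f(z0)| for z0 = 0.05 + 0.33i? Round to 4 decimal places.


Step 1: g = f/7 maps D -> D with g(0) = 0, so by the Schwarz lemma |g(z)| <= |z|, i.e. |f(z)| <= 7|z|; this is sharp (f(z) = 7z).
Step 2: |z0|^2 = 0.05^2 + 0.33^2 = 0.1114
Step 3: |z0| = sqrt(0.1114) = 0.333766
Step 4: Best bound = 7 * |z0| = 7 * 0.333766 = 2.3364

2.3364


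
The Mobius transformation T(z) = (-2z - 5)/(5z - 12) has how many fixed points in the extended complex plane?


Step 1: Fixed points satisfy T(z) = z
Step 2: 5z^2 - 10z + 5 = 0
Step 3: Discriminant = (-10)^2 - 4*5*5 = 0
Step 4: Number of fixed points = 1

1


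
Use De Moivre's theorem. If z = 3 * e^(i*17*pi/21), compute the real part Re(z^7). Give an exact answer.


Step 1: By De Moivre's theorem, z^7 = 3^7 * e^(i*7*17*pi/21) = 2187 * (cos(17*pi/3) + i*sin(17*pi/3))
Step 2: |z|^7 = 3^7 = 2187
Step 3: Reduce the angle mod 2*pi: 17*pi/3 - 4*pi = 5*pi/3
Step 4: cos(5*pi/3) = 1/2
Step 5: Re(z^7) = 2187 * 1/2 = 2187/2

2187/2


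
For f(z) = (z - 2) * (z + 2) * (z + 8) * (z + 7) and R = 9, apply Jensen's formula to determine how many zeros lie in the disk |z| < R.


Jensen's formula: (1/2pi)*integral log|f(Re^it)|dt = log|f(0)| + sum_{|a_k|<R} log(R/|a_k|)
Step 1: f(0) = (-2) * 2 * 8 * 7 = -224
Step 2: log|f(0)| = log|2| + log|-2| + log|-8| + log|-7| = 5.4116
Step 3: Zeros inside |z| < 9: 2, -2, -8, -7
Step 4: Jensen sum = log(9/2) + log(9/2) + log(9/8) + log(9/7) = 3.3773
Step 5: n(R) = number of terms in the Jensen sum = count of zeros inside |z| < 9 = 4

4


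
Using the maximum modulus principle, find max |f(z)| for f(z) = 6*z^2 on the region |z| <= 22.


Step 1: On |z| = 22, |f(z)| = 6 * |z|^2 = 6 * 22^2
Step 2: By maximum modulus principle, maximum is on boundary.
Step 3: Maximum = 6 * 484 = 2904

2904


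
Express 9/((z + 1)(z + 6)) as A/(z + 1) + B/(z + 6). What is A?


Step 1: Multiply both sides by (z + 1) and set z = -1
Step 2: A = 9 / (-1 + 6)
Step 3: A = 9 / 5
Step 4: A = 9/5

9/5


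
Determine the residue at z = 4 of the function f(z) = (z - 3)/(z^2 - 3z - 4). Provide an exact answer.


Step 1: Q(z) = z^2 - 3z - 4 = (z - 4)(z + 1)
Step 2: Q'(z) = 2z - 3
Step 3: Q'(4) = 5, P(4) = 1
Step 4: Res = P(4)/Q'(4) = 1/5 = 1/5

1/5


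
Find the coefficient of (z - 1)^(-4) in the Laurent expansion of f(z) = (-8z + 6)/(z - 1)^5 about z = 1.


Step 1: Write the numerator in powers of (z - 1): -8z + 6 = -8(z - 1) + (-8*1 + 6) = -8(z - 1) - 2
Step 2: Divide by (z - 1)^5: f(z) = -2(z - 1)^(-5) - 8(z - 1)^(-4)
Step 3: This finite sum is the Laurent series of f about z = 1.
Step 4: Coefficient of (z - 1)^(-4) = coefficient of (z - 1) in the re-centred numerator = -8

-8


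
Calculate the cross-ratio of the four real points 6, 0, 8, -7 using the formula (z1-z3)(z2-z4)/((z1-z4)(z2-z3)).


Step 1: (z1-z3)(z2-z4) = (-2) * 7 = -14
Step 2: (z1-z4)(z2-z3) = 13 * (-8) = -104
Step 3: Cross-ratio = 14/104 = 7/52

7/52


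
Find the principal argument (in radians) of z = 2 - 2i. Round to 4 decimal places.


Step 1: z = 2 - 2i
Step 2: arg(z) = atan2(-2, 2)
Step 3: arg(z) = -0.7854

-0.7854


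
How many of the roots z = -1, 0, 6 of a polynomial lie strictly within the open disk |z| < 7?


Step 1: Check each root:
  z = -1: |-1| = 1 < 7
  z = 0: |0| = 0 < 7
  z = 6: |6| = 6 < 7
Step 2: Count = 3

3


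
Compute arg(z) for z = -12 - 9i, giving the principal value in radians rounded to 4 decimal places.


Step 1: z = -12 - 9i
Step 2: arg(z) = atan2(-9, -12)
Step 3: arg(z) = -2.4981

-2.4981


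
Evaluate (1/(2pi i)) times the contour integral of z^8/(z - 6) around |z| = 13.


Step 1: f(z) = z^8, a = 6 is inside |z| = 13
Step 2: By Cauchy integral formula: (1/(2pi*i)) * integral = f(a)
Step 3: f(6) = 6^8 = 1679616

1679616


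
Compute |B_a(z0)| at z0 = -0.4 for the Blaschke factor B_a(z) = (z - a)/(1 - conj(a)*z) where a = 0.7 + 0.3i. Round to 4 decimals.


Step 1: Numerator z0 - a = -0.4 - (0.7 + 0.3i) = -1.1 - 0.3i
Step 2: Denominator 1 - conj(a)*z0 = 1 - (0.7 - 0.3i)*(-0.4) = 1.28 - 0.12i
Step 3: |z0 - a|^2 = (-1.1)^2 + (-0.3)^2 = 1.3; |1 - conj(a)*z0|^2 = 1.28^2 + (-0.12)^2 = 1.6528
Step 4: |B_a(-0.4)| = sqrt(1.3 / 1.6528) = sqrt(0.786544)
Step 5: = 0.8869

0.8869


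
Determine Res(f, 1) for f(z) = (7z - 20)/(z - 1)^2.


Step 1: Pole of order 2 at z = 1
Step 2: Res = lim d/dz [(z - 1)^2 * f(z)] as z -> 1
Step 3: (z - 1)^2 * f(z) = 7z - 20
Step 4: d/dz[7z - 20] = 7

7


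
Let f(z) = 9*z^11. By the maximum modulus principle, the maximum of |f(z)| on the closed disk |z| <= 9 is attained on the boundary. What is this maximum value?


Step 1: On |z| = 9, |f(z)| = 9 * |z|^11 = 9 * 9^11
Step 2: By maximum modulus principle, maximum is on boundary.
Step 3: Maximum = 9 * 31381059609 = 282429536481

282429536481


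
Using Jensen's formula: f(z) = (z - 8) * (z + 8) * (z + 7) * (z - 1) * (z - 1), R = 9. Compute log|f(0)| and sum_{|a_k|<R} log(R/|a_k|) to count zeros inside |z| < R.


Jensen's formula: (1/2pi)*integral log|f(Re^it)|dt = log|f(0)| + sum_{|a_k|<R} log(R/|a_k|)
Step 1: f(0) = (-8) * 8 * 7 * (-1) * (-1) = -448
Step 2: log|f(0)| = log|8| + log|-8| + log|-7| + log|1| + log|1| = 6.1048
Step 3: Zeros inside |z| < 9: 8, -8, -7, 1, 1
Step 4: Jensen sum = log(9/8) + log(9/8) + log(9/7) + log(9/1) + log(9/1) = 4.8813
Step 5: n(R) = number of terms in the Jensen sum = count of zeros inside |z| < 9 = 5

5


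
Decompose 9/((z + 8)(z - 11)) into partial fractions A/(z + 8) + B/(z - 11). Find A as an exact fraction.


Step 1: Multiply both sides by (z + 8) and set z = -8
Step 2: A = 9 / (-8 - 11)
Step 3: A = 9 / (-19)
Step 4: A = -9/19

-9/19


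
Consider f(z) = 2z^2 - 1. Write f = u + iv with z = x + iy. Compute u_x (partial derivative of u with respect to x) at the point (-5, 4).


Step 1: f(z) = 2(x+iy)^2 - 1
Step 2: u = 2(x^2 - y^2) - 1
Step 3: u_x = 4x + 0
Step 4: At (-5, 4): u_x = -20 + 0 = -20

-20


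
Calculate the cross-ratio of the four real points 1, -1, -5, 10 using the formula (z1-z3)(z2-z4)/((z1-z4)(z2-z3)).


Step 1: (z1-z3)(z2-z4) = 6 * (-11) = -66
Step 2: (z1-z4)(z2-z3) = (-9) * 4 = -36
Step 3: Cross-ratio = 66/36 = 11/6

11/6


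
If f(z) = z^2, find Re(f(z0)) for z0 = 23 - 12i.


Step 1: z0 = 23 - 12i
Step 2: z0^2 = 23^2 - (-12)^2 - 552i
Step 3: real part = 529 - 144 = 385

385


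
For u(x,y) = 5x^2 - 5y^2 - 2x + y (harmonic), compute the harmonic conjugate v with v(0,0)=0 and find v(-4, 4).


Step 1: v_x = -u_y = 10y - 1
Step 2: v_y = u_x = 10x - 2
Step 3: v = 10xy - x - 2y + C
Step 4: v(0,0) = 0 => C = 0
Step 5: v(-4, 4) = -164

-164


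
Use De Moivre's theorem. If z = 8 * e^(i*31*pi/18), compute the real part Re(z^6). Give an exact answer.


Step 1: By De Moivre's theorem, z^6 = 8^6 * e^(i*6*31*pi/18) = 262144 * (cos(31*pi/3) + i*sin(31*pi/3))
Step 2: |z|^6 = 8^6 = 262144
Step 3: Reduce the angle mod 2*pi: 31*pi/3 - 10*pi = pi/3
Step 4: cos(pi/3) = 1/2
Step 5: Re(z^6) = 262144 * 1/2 = 131072

131072


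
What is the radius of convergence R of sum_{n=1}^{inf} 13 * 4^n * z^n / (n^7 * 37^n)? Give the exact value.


Step 1: General term a_n = 13 * 4^n / (n^7 * 37^n)
Step 2: By the root test, |a_n|^(1/n) = 13^(1/n) * 4 / (n^(7/n) * 37) -> 4/37 as n -> infinity (since 13^(1/n) -> 1 and n^(7/n) -> 1)
Step 3: R = 1/lim|a_n|^(1/n) = 37/4

37/4


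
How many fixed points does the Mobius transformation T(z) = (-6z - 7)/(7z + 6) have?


Step 1: Fixed points satisfy T(z) = z
Step 2: 7z^2 + 12z + 7 = 0
Step 3: Discriminant = 12^2 - 4*7*7 = -52
Step 4: Number of fixed points = 2

2


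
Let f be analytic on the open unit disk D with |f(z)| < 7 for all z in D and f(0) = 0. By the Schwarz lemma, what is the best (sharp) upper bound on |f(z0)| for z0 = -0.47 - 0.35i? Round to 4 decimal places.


Step 1: g = f/7 maps D -> D with g(0) = 0, so by the Schwarz lemma |g(z)| <= |z|, i.e. |f(z)| <= 7|z|; this is sharp (f(z) = 7z).
Step 2: |z0|^2 = (-0.47)^2 + (-0.35)^2 = 0.3434
Step 3: |z0| = sqrt(0.3434) = 0.586003
Step 4: Best bound = 7 * |z0| = 7 * 0.586003 = 4.102

4.102


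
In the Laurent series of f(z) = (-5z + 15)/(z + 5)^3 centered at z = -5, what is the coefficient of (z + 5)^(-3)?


Step 1: Write the numerator in powers of (z + 5): -5z + 15 = -5(z + 5) + (-5*(-5) + 15) = -5(z + 5) + 40
Step 2: Divide by (z + 5)^3: f(z) = 40(z + 5)^(-3) - 5(z + 5)^(-2)
Step 3: This finite sum is the Laurent series of f about z = -5.
Step 4: Coefficient of (z + 5)^(-3) = -5*(-5) + 15 = 40

40


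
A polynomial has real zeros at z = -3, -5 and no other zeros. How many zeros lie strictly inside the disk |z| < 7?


Step 1: Check each root:
  z = -3: |-3| = 3 < 7
  z = -5: |-5| = 5 < 7
Step 2: Count = 2

2


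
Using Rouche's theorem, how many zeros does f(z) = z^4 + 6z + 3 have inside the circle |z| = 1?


Step 1: On |z| = 1 the three terms have sizes |z^4| = 1^4 = 1, |6z| = 6*1 = 6, |3| = 3
Step 2: The dominant term is g(z) = 6z; let h(z) = z^4 + 3 so f = g + h
Step 3: On |z| = 1: |g| = 6 and |h| <= 1 + 3 = 4
Step 4: Since 6 > 4, |h| < |g| on |z| = 1, so by Rouche f has the same number of zeros as g inside |z| < 1
Step 5: g(z) = 6z has 1 zero (at the origin, multiplicity 1) inside |z| < 1. Answer = 1

1


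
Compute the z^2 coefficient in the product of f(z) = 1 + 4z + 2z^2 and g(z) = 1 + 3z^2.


Step 1: z^2 term in f*g comes from: (1)*(3z^2) + (4z)*(0) + (2z^2)*(1)
Step 2: = 3 + 0 + 2
Step 3: = 5

5


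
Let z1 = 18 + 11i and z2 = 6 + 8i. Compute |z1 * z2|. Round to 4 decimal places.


Step 1: |z1| = sqrt(18^2 + 11^2) = sqrt(445)
Step 2: |z2| = sqrt(6^2 + 8^2) = sqrt(100)
Step 3: |z1*z2| = |z1|*|z2| = sqrt(445) * sqrt(100) = sqrt(445 * 100) = sqrt(44500)
Step 4: = 210.9502

210.9502


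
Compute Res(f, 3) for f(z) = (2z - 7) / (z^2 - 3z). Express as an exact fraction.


Step 1: Q(z) = z^2 - 3z = (z - 3)(z)
Step 2: Q'(z) = 2z - 3
Step 3: Q'(3) = 3, P(3) = -1
Step 4: Res = P(3)/Q'(3) = -1/3 = -1/3

-1/3


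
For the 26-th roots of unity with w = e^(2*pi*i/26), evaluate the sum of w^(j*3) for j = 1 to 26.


Step 1: The sum sum_{j=1}^{n} w^(k*j) equals n if n | k, else 0.
Step 2: Here n = 26, k = 3
Step 3: Does n divide k? 26 | 3 -> False
Step 4: Sum = 0

0


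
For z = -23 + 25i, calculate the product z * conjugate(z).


Step 1: conj(z) = -23 - 25i
Step 2: z * conj(z) = (-23)^2 + 25^2
Step 3: = 529 + 625 = 1154

1154


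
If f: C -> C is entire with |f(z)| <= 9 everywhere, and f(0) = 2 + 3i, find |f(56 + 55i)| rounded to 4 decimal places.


Step 1: By Liouville's theorem, a bounded entire function is constant.
Step 2: f(z) = f(0) = 2 + 3i for all z.
Step 3: |f(w)| = |2 + 3i| = sqrt(4 + 9)
Step 4: = 3.6056

3.6056


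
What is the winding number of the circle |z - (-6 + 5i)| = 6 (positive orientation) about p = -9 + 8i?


Step 1: Center c = (-6, 5), radius = 6
Step 2: |p - c|^2 = (-3)^2 + 3^2 = 18
Step 3: r^2 = 36
Step 4: |p-c| < r so winding number = 1

1


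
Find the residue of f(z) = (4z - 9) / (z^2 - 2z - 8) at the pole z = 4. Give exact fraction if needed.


Step 1: Q(z) = z^2 - 2z - 8 = (z - 4)(z + 2)
Step 2: Q'(z) = 2z - 2
Step 3: Q'(4) = 6, P(4) = 7
Step 4: Res = P(4)/Q'(4) = 7/6 = 7/6

7/6


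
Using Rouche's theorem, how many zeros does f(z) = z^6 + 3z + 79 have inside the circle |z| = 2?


Step 1: On |z| = 2 the three terms have sizes |z^6| = 2^6 = 64, |3z| = 3*2 = 6, |79| = 79
Step 2: The dominant term is g(z) = 79; let h(z) = z^6 + 3z so f = g + h
Step 3: On |z| = 2: |g| = 79 and |h| <= 64 + 6 = 70
Step 4: Since 79 > 70, |h| < |g| on |z| = 2, so by Rouche f has the same number of zeros as g inside |z| < 2
Step 5: g(z) = 79 is a nonzero constant with no zeros inside |z| < 2. Answer = 0

0


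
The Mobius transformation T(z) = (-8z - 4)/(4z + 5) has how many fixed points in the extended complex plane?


Step 1: Fixed points satisfy T(z) = z
Step 2: 4z^2 + 13z + 4 = 0
Step 3: Discriminant = 13^2 - 4*4*4 = 105
Step 4: Number of fixed points = 2

2


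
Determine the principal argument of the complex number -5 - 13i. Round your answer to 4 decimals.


Step 1: z = -5 - 13i
Step 2: arg(z) = atan2(-13, -5)
Step 3: arg(z) = -1.938

-1.938


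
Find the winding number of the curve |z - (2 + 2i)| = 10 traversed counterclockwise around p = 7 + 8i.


Step 1: Center c = (2, 2), radius = 10
Step 2: |p - c|^2 = 5^2 + 6^2 = 61
Step 3: r^2 = 100
Step 4: |p-c| < r so winding number = 1

1


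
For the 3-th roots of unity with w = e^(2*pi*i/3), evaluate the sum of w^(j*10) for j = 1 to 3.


Step 1: The sum sum_{j=1}^{n} w^(k*j) equals n if n | k, else 0.
Step 2: Here n = 3, k = 10
Step 3: Does n divide k? 3 | 10 -> False
Step 4: Sum = 0

0


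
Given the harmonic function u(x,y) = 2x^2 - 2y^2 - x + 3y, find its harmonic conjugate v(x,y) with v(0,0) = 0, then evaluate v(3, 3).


Step 1: v_x = -u_y = 4y - 3
Step 2: v_y = u_x = 4x - 1
Step 3: v = 4xy - 3x - y + C
Step 4: v(0,0) = 0 => C = 0
Step 5: v(3, 3) = 24

24


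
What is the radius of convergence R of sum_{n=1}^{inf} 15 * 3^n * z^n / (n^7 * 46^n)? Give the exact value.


Step 1: General term a_n = 15 * 3^n / (n^7 * 46^n)
Step 2: By the root test, |a_n|^(1/n) = 15^(1/n) * 3 / (n^(7/n) * 46) -> 3/46 as n -> infinity (since 15^(1/n) -> 1 and n^(7/n) -> 1)
Step 3: R = 1/lim|a_n|^(1/n) = 46/3

46/3


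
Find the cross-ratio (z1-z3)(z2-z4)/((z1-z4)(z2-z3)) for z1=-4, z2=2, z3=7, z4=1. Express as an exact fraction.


Step 1: (z1-z3)(z2-z4) = (-11) * 1 = -11
Step 2: (z1-z4)(z2-z3) = (-5) * (-5) = 25
Step 3: Cross-ratio = -11/25 = -11/25

-11/25


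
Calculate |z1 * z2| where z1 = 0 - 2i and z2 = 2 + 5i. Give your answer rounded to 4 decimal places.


Step 1: |z1| = sqrt(0^2 + (-2)^2) = sqrt(4)
Step 2: |z2| = sqrt(2^2 + 5^2) = sqrt(29)
Step 3: |z1*z2| = |z1|*|z2| = sqrt(4) * sqrt(29) = sqrt(4 * 29) = sqrt(116)
Step 4: = 10.7703

10.7703


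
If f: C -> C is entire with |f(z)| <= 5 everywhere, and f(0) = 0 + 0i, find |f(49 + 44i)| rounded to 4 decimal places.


Step 1: By Liouville's theorem, a bounded entire function is constant.
Step 2: f(z) = f(0) = 0 + 0i for all z.
Step 3: |f(w)| = |0 + 0i| = sqrt(0 + 0)
Step 4: = 0.0

0.0


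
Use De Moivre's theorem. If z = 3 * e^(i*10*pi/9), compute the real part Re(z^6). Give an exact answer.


Step 1: By De Moivre's theorem, z^6 = 3^6 * e^(i*6*10*pi/9) = 729 * (cos(20*pi/3) + i*sin(20*pi/3))
Step 2: |z|^6 = 3^6 = 729
Step 3: Reduce the angle mod 2*pi: 20*pi/3 - 6*pi = 2*pi/3
Step 4: cos(2*pi/3) = -1/2
Step 5: Re(z^6) = 729 * (-1/2) = -729/2

-729/2


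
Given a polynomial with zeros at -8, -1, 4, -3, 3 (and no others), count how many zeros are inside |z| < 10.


Step 1: Check each root:
  z = -8: |-8| = 8 < 10
  z = -1: |-1| = 1 < 10
  z = 4: |4| = 4 < 10
  z = -3: |-3| = 3 < 10
  z = 3: |3| = 3 < 10
Step 2: Count = 5

5


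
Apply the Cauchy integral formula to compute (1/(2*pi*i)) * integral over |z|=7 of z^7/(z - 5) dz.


Step 1: f(z) = z^7, a = 5 is inside |z| = 7
Step 2: By Cauchy integral formula: (1/(2pi*i)) * integral = f(a)
Step 3: f(5) = 5^7 = 78125

78125


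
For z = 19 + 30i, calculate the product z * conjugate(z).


Step 1: conj(z) = 19 - 30i
Step 2: z * conj(z) = 19^2 + 30^2
Step 3: = 361 + 900 = 1261

1261


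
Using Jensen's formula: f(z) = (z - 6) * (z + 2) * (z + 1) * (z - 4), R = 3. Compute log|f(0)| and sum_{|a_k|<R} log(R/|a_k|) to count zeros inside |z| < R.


Jensen's formula: (1/2pi)*integral log|f(Re^it)|dt = log|f(0)| + sum_{|a_k|<R} log(R/|a_k|)
Step 1: f(0) = (-6) * 2 * 1 * (-4) = 48
Step 2: log|f(0)| = log|6| + log|-2| + log|-1| + log|4| = 3.8712
Step 3: Zeros inside |z| < 3: -2, -1
Step 4: Jensen sum = log(3/2) + log(3/1) = 1.5041
Step 5: n(R) = number of terms in the Jensen sum = count of zeros inside |z| < 3 = 2

2
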